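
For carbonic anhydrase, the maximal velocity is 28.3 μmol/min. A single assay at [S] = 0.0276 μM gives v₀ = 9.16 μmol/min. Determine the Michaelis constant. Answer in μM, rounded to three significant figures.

From v = Vmax[S]/(Km+[S]), Km = [S](Vmax − v)/v.
Km = 0.0276 × (28.3 − 9.16) / 9.16 = 0.5283/9.16 = 0.0577 μM.

0.0577 μM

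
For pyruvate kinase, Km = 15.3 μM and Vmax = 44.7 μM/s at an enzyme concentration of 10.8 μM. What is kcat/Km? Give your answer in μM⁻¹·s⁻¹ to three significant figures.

kcat = Vmax/[E]total = 44.7/10.8 = 4.14 s⁻¹.
kcat/Km = 4.14/15.3 = 0.271 μM⁻¹·s⁻¹.

0.271 μM⁻¹·s⁻¹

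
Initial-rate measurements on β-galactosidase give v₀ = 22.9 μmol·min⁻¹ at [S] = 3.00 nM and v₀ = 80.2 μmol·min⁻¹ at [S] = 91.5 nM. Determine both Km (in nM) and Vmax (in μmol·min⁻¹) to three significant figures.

In reciprocal form, 1/v = (Km/Vmax)·(1/[S]) + 1/Vmax. The two points give (1/[S], 1/v) = (0.3333, 0.04367) and (0.01093, 0.01247).
Slope = (0.04367 − 0.01247)/(0.3333 − 0.01093) = 0.09677; intercept = 0.04367 − 0.09677×0.3333 = 0.01141.
Vmax = 1/intercept = 87.6 μmol·min⁻¹; Km = slope × Vmax = 0.09677 × 87.6 = 8.48 nM.

Km = 8.48 nM; Vmax = 87.6 μmol·min⁻¹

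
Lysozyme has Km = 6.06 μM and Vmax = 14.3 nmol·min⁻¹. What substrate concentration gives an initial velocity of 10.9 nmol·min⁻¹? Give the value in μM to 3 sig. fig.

Rearranging v = Vmax[S]/(Km+[S]) gives [S] = Km·v/(Vmax − v).
[S] = 6.06 × 10.9 / (14.3 − 10.9) = 66.05/3.400 = 19.4 μM.

19.4 μM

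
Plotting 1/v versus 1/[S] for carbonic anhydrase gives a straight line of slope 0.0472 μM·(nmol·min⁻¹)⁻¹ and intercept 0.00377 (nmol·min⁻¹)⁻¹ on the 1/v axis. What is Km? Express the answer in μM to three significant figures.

12.5 μM

y-intercept = 1/Vmax ⇒ Vmax = 265 nmol·min⁻¹; slope = Km/Vmax ⇒ Km = slope × Vmax.
Km = 0.0472 × 265 = 12.5 μM.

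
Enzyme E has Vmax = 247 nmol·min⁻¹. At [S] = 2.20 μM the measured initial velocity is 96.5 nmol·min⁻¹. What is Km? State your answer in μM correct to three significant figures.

3.43 μM

v/Vmax = 96.5/247 = 0.3907 = [S]/(Km+[S]).
So Km + [S] = [S]/0.3907 = 5.631 μM, giving Km = 5.631 − 2.20 = 3.43 μM.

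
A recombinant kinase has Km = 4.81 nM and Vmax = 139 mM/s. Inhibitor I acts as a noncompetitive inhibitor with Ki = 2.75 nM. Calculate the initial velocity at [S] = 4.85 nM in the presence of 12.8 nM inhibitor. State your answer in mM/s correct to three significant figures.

12.3 mM/s

With α = 1 + [I]/Ki = 1 + 12.8/2.75 = 5.655, the noncompetitive rate law is v = (Vmax/α)·[S] / (Km + [S]).
v = (139/5.655)×4.85 / (4.81 + 4.85) = 119.2/9.660 = 12.3 mM/s.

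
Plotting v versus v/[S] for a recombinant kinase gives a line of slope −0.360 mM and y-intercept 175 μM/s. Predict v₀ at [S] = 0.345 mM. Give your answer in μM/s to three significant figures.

In the Eadie–Hofstee form v = Vmax − Km·(v/[S]), the slope is −Km and the intercept is Vmax, so Km = 0.360 mM and Vmax = 175 μM/s.
v = 175 × 0.345/(0.360 + 0.345) = 85.6 μM/s.

85.6 μM/s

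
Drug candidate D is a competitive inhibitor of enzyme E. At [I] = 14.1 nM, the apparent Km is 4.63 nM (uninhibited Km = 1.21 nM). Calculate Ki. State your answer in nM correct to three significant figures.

Competitive: Km,app = α·Km with α = 1 + [I]/Ki.
α = Km,app/Km = 4.63/1.21 = 3.826.
Since α = 1 + [I]/Ki, [I]/Ki = 3.826 − 1 = 2.826 and Ki = 14.1/2.826 = 4.99 nM.

4.99 nM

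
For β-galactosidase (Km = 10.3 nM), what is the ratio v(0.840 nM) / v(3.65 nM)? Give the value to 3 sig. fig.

The fractional saturations are [S]/(Km+[S]) = 3.65/13.95 = 0.2616 and 0.840/11.14 = 0.07540.
v₂/v₁ is just their ratio: 0.07540/0.2616 = 0.288.

0.288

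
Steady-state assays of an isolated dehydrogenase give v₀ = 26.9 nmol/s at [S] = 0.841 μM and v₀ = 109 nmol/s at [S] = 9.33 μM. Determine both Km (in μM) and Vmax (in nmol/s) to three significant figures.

Km = 4.04 μM; Vmax = 156 nmol/s

In reciprocal form, 1/v = (Km/Vmax)·(1/[S]) + 1/Vmax. The two points give (1/[S], 1/v) = (1.189, 0.03717) and (0.1072, 0.009174).
Slope = (0.03717 − 0.009174)/(1.189 − 0.1072) = 0.02588; intercept = 0.03717 − 0.02588×1.189 = 0.006400.
Vmax = 1/intercept = 156 nmol/s; Km = slope × Vmax = 0.02588 × 156 = 4.04 μM.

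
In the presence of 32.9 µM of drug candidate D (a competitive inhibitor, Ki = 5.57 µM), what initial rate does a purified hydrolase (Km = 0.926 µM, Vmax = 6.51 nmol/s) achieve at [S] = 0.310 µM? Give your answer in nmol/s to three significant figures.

0.301 nmol/s

With α = 1 + [I]/Ki = 1 + 32.9/5.57 = 6.907, the competitive rate law is v = Vmax[S] / (αKm + [S]).
v = 6.51×0.310 / (6.907×0.926 + 0.310) = 2.018/6.706 = 0.301 nmol/s.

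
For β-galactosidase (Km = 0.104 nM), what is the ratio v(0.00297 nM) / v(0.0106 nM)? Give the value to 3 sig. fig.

0.300

The fractional saturations are [S]/(Km+[S]) = 0.0106/0.1146 = 0.09250 and 0.00297/0.1070 = 0.02776.
v₂/v₁ is just their ratio: 0.02776/0.09250 = 0.300.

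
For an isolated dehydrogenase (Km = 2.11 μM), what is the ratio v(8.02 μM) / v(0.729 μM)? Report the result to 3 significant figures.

Since Vmax cancels, v₂/v₁ = [S]₂(Km+[S]₁) / [S]₁(Km+[S]₂).
= 8.02×(2.11+0.729) / (0.729×(2.11+8.02)) = 22.77/7.385 = 3.08.

3.08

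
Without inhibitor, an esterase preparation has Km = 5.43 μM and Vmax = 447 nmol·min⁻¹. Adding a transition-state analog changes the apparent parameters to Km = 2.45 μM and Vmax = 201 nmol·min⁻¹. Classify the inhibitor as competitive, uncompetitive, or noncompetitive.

Both Km and Vmax decrease by the same factor (~2.22-fold) — characteristic of uncompetitive inhibition.

uncompetitive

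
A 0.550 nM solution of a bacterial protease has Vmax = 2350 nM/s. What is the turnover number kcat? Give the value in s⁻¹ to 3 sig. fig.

4270 s⁻¹

kcat = Vmax/[E]total = 2350 nM/s / 0.550 nM = 4270 s⁻¹.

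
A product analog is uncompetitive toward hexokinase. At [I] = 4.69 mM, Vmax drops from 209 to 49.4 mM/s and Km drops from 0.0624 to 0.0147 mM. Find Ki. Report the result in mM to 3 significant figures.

Uncompetitive: Vmax,app = Vmax/α (and Km,app = Km/α) with α = 1 + [I]/Ki.
α = Vmax/Vmax,app = 209/49.4 = 4.231.
Since α = 1 + [I]/Ki, [I]/Ki = 4.231 − 1 = 3.231 and Ki = 4.69/3.231 = 1.45 mM.

1.45 mM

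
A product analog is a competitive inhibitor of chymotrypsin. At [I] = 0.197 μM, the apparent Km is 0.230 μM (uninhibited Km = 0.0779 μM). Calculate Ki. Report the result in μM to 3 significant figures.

Competitive: Km,app = α·Km with α = 1 + [I]/Ki.
α = Km,app/Km = 0.230/0.0779 = 2.953.
Ki = [I]/(α − 1) = 0.197/1.953 = 0.101 μM.

0.101 μM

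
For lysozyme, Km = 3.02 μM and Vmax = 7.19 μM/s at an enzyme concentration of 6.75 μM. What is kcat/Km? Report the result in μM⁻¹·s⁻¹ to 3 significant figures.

0.353 μM⁻¹·s⁻¹

kcat = Vmax/[E]total = 7.19/6.75 = 1.07 s⁻¹.
kcat/Km = 1.07/3.02 = 0.353 μM⁻¹·s⁻¹.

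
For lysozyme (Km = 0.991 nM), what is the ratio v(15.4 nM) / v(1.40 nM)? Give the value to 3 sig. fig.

Since Vmax cancels, v₂/v₁ = [S]₂(Km+[S]₁) / [S]₁(Km+[S]₂).
= 15.4×(0.991+1.40) / (1.40×(0.991+15.4)) = 36.82/22.95 = 1.60.

1.60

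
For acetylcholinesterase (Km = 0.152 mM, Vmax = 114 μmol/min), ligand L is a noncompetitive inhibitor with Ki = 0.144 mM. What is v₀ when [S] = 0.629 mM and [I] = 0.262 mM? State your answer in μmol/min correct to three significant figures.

With α = 1 + [I]/Ki = 1 + 0.262/0.144 = 2.819, the noncompetitive rate law is v = (Vmax/α)·[S] / (Km + [S]).
v = (114/2.819)×0.629 / (0.152 + 0.629) = 25.43/0.7810 = 32.6 μmol/min.

32.6 μmol/min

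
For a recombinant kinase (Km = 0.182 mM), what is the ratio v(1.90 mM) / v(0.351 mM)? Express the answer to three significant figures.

1.39

The fractional saturations are [S]/(Km+[S]) = 0.351/0.5330 = 0.6585 and 1.90/2.082 = 0.9126.
v₂/v₁ is just their ratio: 0.9126/0.6585 = 1.39.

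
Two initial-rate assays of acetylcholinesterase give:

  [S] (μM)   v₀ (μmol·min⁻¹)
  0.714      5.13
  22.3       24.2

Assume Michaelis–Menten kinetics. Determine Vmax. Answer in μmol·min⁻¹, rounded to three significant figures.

From v = Vmax[S]/(Km+[S]), each point gives Vmax = v(Km+[S])/[S].
Equating: 5.13(Km+0.714)/0.714 = 24.2(Km+22.3)/22.3.
7.185·Km + 5.13 = 1.085·Km + 24.2, so (7.185 − 1.085)·Km = 24.2 − 5.13.
Km = 19.07/6.100 = 3.13 μM; then Vmax = 5.13(3.13+0.714)/0.714 = 27.6 μmol·min⁻¹.

27.6 μmol·min⁻¹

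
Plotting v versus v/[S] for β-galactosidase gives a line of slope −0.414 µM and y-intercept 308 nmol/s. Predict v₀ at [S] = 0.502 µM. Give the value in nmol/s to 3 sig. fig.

169 nmol/s

In the Eadie–Hofstee form v = Vmax − Km·(v/[S]), the slope is −Km and the intercept is Vmax, so Km = 0.414 µM and Vmax = 308 nmol/s.
v = 308 × 0.502/(0.414 + 0.502) = 169 nmol/s.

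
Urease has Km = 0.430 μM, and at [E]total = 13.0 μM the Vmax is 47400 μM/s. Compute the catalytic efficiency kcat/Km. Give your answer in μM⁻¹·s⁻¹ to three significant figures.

kcat = Vmax/[E]total = 47400/13.0 = 3650 s⁻¹.
kcat/Km = 3650/0.430 = 8480 μM⁻¹·s⁻¹.

8480 μM⁻¹·s⁻¹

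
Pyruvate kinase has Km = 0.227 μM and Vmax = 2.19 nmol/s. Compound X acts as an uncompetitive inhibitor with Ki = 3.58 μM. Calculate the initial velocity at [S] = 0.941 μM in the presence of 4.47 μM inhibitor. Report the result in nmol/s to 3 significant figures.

α = 1 + [I]/Ki = 1 + 4.47/3.58 = 2.249.
For an uncompetitive inhibitor, both parameters are divided by α, giving Vmax/α and Km/α: Km,app = 0.101 μM, Vmax,app = 0.974 nmol/s.
v = Vmax,app·[S]/(Km,app + [S]) = 0.974 × 0.941/(0.101 + 0.941) = 0.880 nmol/s.

0.880 nmol/s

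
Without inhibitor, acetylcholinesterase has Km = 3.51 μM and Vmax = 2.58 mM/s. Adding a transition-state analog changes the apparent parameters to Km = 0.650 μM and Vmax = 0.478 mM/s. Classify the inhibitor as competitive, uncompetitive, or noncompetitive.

Both Km and Vmax decrease by the same factor (~5.40-fold) — characteristic of uncompetitive inhibition.

uncompetitive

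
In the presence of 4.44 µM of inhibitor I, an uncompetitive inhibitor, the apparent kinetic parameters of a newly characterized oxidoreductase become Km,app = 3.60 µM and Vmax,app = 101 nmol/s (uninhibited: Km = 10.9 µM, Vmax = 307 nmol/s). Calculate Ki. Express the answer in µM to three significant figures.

2.18 µM

Uncompetitive: Vmax,app = Vmax/α (and Km,app = Km/α) with α = 1 + [I]/Ki.
α = Vmax/Vmax,app = 307/101 = 3.040.
Ki = [I]/(α − 1) = 4.44/2.040 = 2.18 µM.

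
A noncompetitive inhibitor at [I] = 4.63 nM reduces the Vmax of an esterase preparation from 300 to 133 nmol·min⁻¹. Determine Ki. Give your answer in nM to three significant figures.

3.69 nM

Noncompetitive: Vmax,app = Vmax/α with α = 1 + [I]/Ki.
α = Vmax/Vmax,app = 300/133 = 2.256.
Since α = 1 + [I]/Ki, [I]/Ki = 2.256 − 1 = 1.256 and Ki = 4.63/1.256 = 3.69 nM.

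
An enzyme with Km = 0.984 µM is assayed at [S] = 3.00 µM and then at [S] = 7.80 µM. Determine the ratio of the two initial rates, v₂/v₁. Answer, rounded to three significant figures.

1.18

Since Vmax cancels, v₂/v₁ = [S]₂(Km+[S]₁) / [S]₁(Km+[S]₂).
= 7.80×(0.984+3.00) / (3.00×(0.984+7.80)) = 31.08/26.35 = 1.18.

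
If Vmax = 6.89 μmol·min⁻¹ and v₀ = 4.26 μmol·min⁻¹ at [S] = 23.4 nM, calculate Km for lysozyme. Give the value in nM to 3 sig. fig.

14.4 nM

From v = Vmax[S]/(Km+[S]), Km = [S](Vmax − v)/v.
Km = 23.4 × (6.89 − 4.26) / 4.26 = 61.54/4.26 = 14.4 nM.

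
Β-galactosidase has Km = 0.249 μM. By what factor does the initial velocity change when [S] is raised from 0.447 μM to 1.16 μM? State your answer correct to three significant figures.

The fractional saturations are [S]/(Km+[S]) = 0.447/0.6960 = 0.6422 and 1.16/1.409 = 0.8233.
v₂/v₁ is just their ratio: 0.8233/0.6422 = 1.28.

1.28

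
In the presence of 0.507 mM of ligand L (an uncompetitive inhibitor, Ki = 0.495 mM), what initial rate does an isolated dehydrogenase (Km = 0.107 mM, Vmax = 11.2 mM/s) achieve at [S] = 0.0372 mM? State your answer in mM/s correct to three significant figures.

With α = 1 + [I]/Ki = 1 + 0.507/0.495 = 2.024, the uncompetitive rate law is v = (Vmax/α)·[S] / (Km/α + [S]).
v = (11.2/2.024)×0.0372 / (0.107/2.024 + 0.0372) = 0.2058/0.09006 = 2.29 mM/s.

2.29 mM/s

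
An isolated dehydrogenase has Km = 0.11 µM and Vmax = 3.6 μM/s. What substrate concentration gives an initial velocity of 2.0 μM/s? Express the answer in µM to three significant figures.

0.137 µM

Rearranging v = Vmax[S]/(Km+[S]) gives [S] = Km·v/(Vmax − v).
[S] = 0.11 × 2.0 / (3.6 − 2.0) = 0.2200/1.600 = 0.137 µM.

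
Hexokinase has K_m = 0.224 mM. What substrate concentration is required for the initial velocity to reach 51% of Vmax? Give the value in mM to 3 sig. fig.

0.233 mM

v/Vmax = [S]/(Km+[S]) = 0.51, so [S] = Km·0.51/(1 − 0.51) = 0.224 × 1.041.
[S] = 0.233 mM.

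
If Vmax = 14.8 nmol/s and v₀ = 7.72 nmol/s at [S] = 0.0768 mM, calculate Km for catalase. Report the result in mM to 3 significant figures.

From v = Vmax[S]/(Km+[S]), Km = [S](Vmax − v)/v.
Km = 0.0768 × (14.8 − 7.72) / 7.72 = 0.5437/7.72 = 0.0704 mM.

0.0704 mM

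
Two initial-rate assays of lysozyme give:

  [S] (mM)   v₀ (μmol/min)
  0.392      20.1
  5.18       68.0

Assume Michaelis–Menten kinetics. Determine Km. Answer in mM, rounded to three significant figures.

From v = Vmax[S]/(Km+[S]), each point gives Vmax = v(Km+[S])/[S].
Equating: 20.1(Km+0.392)/0.392 = 68.0(Km+5.18)/5.18.
51.28·Km + 20.1 = 13.13·Km + 68.0, so (51.28 − 13.13)·Km = 68.0 − 20.1.
Km = 47.90/38.15 = 1.26 mM; then Vmax = 20.1(1.26+0.392)/0.392 = 84.5 μmol/min.

1.26 mM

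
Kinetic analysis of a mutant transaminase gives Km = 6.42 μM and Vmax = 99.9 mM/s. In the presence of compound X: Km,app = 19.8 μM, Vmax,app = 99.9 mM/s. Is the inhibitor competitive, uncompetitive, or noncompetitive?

Km increases (6.42 → 19.8 μM) while Vmax is unchanged — the hallmark of competitive inhibition.

competitive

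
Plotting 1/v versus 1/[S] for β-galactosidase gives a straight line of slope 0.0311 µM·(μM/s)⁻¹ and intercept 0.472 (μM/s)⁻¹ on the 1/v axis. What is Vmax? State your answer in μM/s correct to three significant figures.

2.12 μM/s

The y-intercept of a Lineweaver–Burk plot equals 1/Vmax, so Vmax = 1/0.472 = 2.12 μM/s.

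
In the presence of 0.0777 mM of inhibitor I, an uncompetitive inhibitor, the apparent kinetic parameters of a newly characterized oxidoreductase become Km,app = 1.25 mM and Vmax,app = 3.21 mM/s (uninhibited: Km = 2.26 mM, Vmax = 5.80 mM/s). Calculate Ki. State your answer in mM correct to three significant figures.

0.0963 mM

Uncompetitive: Vmax,app = Vmax/α (and Km,app = Km/α) with α = 1 + [I]/Ki.
α = Vmax/Vmax,app = 5.80/3.21 = 1.807.
Ki = [I]/(α − 1) = 0.0777/0.8069 = 0.0963 mM.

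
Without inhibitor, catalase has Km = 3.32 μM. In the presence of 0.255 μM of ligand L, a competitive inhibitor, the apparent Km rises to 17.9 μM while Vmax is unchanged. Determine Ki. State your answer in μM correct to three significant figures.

0.0581 μM

Competitive: Km,app = α·Km with α = 1 + [I]/Ki.
α = Km,app/Km = 17.9/3.32 = 5.392.
Since α = 1 + [I]/Ki, [I]/Ki = 5.392 − 1 = 4.392 and Ki = 0.255/4.392 = 0.0581 μM.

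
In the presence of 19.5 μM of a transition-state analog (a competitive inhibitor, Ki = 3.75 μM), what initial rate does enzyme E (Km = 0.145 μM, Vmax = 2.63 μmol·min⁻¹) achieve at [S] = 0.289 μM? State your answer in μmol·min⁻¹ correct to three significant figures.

α = 1 + [I]/Ki = 1 + 19.5/3.75 = 6.200.
For a competitive inhibitor, Vmax is unchanged and the apparent Km becomes α·Km: Km,app = 0.899 μM, Vmax,app = 2.63 μmol·min⁻¹.
v = Vmax,app·[S]/(Km,app + [S]) = 2.63 × 0.289/(0.899 + 0.289) = 0.640 μmol·min⁻¹.

0.640 μmol·min⁻¹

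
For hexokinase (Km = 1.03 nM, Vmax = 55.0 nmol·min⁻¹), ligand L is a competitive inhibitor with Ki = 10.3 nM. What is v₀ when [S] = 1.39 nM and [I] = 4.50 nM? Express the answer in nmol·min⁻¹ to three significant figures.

26.6 nmol·min⁻¹

α = 1 + [I]/Ki = 1 + 4.50/10.3 = 1.437.
For a competitive inhibitor, Vmax is unchanged and the apparent Km becomes α·Km: Km,app = 1.48 nM, Vmax,app = 55.0 nmol·min⁻¹.
v = Vmax,app·[S]/(Km,app + [S]) = 55.0 × 1.39/(1.48 + 1.39) = 26.6 nmol·min⁻¹.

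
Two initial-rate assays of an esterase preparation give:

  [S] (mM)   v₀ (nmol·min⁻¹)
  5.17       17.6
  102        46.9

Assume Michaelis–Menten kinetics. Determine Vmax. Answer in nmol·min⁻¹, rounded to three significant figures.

51.5 nmol·min⁻¹

From v = Vmax[S]/(Km+[S]), each point gives Vmax = v(Km+[S])/[S].
Equating: 17.6(Km+5.17)/5.17 = 46.9(Km+102)/102.
3.404·Km + 17.6 = 0.4598·Km + 46.9, so (3.404 − 0.4598)·Km = 46.9 − 17.6.
Km = 29.30/2.944 = 9.95 mM; then Vmax = 17.6(9.95+5.17)/5.17 = 51.5 nmol·min⁻¹.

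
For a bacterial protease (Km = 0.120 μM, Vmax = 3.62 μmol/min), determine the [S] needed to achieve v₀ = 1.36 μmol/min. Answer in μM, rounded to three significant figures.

Rearranging v = Vmax[S]/(Km+[S]) gives [S] = Km·v/(Vmax − v).
[S] = 0.120 × 1.36 / (3.62 − 1.36) = 0.1632/2.260 = 0.0722 μM.

0.0722 μM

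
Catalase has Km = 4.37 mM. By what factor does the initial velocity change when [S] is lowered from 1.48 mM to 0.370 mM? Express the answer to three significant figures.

0.309

The fractional saturations are [S]/(Km+[S]) = 1.48/5.850 = 0.2530 and 0.370/4.740 = 0.07806.
v₂/v₁ is just their ratio: 0.07806/0.2530 = 0.309.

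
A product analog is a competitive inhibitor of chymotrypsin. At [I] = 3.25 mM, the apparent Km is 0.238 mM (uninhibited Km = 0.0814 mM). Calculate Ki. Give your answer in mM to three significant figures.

Competitive: Km,app = α·Km with α = 1 + [I]/Ki.
α = Km,app/Km = 0.238/0.0814 = 2.924.
Since α = 1 + [I]/Ki, [I]/Ki = 2.924 − 1 = 1.924 and Ki = 3.25/1.924 = 1.69 mM.

1.69 mM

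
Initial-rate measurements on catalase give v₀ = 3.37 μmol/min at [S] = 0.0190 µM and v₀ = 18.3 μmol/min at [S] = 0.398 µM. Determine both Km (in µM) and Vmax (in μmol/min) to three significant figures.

From v = Vmax[S]/(Km+[S]), each point gives Vmax = v(Km+[S])/[S].
Equating: 3.37(Km+0.0190)/0.0190 = 18.3(Km+0.398)/0.398.
177.4·Km + 3.37 = 45.98·Km + 18.3, so (177.4 − 45.98)·Km = 18.3 − 3.37.
Km = 14.93/131.4 = 0.114 µM; then Vmax = 3.37(0.114+0.0190)/0.0190 = 23.5 μmol/min.

Km = 0.114 µM; Vmax = 23.5 μmol/min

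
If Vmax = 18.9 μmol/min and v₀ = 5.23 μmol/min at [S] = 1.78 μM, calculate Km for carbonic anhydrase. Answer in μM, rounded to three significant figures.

v/Vmax = 5.23/18.9 = 0.2767 = [S]/(Km+[S]).
So Km + [S] = [S]/0.2767 = 6.433 μM, giving Km = 6.433 − 1.78 = 4.65 μM.

4.65 μM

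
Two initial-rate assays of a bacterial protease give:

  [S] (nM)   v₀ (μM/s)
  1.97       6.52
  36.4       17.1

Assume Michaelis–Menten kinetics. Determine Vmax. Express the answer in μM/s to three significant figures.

In reciprocal form, 1/v = (Km/Vmax)·(1/[S]) + 1/Vmax. The two points give (1/[S], 1/v) = (0.5076, 0.1534) and (0.02747, 0.05848).
Slope = (0.1534 − 0.05848)/(0.5076 − 0.02747) = 0.1976; intercept = 0.1534 − 0.1976×0.5076 = 0.05305.
Vmax = 1/intercept = 18.9 μM/s; Km = slope × Vmax = 0.1976 × 18.9 = 3.73 nM.

18.9 μM/s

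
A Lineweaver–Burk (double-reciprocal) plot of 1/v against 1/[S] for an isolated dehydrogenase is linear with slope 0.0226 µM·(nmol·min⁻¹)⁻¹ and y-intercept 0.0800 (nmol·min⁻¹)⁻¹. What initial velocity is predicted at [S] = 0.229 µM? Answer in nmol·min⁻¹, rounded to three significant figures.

5.60 nmol·min⁻¹

The y-intercept is 1/Vmax, so Vmax = 1/0.0800 = 12.5 nmol·min⁻¹.
The slope is Km/Vmax, so Km = 0.0226 × 12.5 = 0.282 µM.
Then v = 12.5 × 0.229/(0.282 + 0.229) = 5.60 nmol·min⁻¹.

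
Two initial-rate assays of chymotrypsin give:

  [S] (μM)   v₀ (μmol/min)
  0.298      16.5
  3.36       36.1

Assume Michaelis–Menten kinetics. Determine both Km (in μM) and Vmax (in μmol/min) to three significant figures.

In reciprocal form, 1/v = (Km/Vmax)·(1/[S]) + 1/Vmax. The two points give (1/[S], 1/v) = (3.356, 0.06061) and (0.2976, 0.02770).
Slope = (0.06061 − 0.02770)/(3.356 − 0.2976) = 0.01076; intercept = 0.06061 − 0.01076×3.356 = 0.02450.
Vmax = 1/intercept = 40.8 μmol/min; Km = slope × Vmax = 0.01076 × 40.8 = 0.439 μM.

Km = 0.439 μM; Vmax = 40.8 μmol/min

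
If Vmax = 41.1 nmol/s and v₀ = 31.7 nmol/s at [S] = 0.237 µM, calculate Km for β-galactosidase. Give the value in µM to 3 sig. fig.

v/Vmax = 31.7/41.1 = 0.7713 = [S]/(Km+[S]).
So Km + [S] = [S]/0.7713 = 0.3073 µM, giving Km = 0.3073 − 0.237 = 0.0703 µM.

0.0703 µM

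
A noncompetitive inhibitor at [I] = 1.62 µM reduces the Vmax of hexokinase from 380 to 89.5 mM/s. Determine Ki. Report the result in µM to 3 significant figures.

0.499 µM

Noncompetitive: Vmax,app = Vmax/α with α = 1 + [I]/Ki.
α = Vmax/Vmax,app = 380/89.5 = 4.246.
Since α = 1 + [I]/Ki, [I]/Ki = 4.246 − 1 = 3.246 and Ki = 1.62/3.246 = 0.499 µM.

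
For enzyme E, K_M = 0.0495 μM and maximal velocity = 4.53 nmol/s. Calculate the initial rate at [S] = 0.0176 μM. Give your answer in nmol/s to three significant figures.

v = Vmax·[S]/(Km + [S]) = 4.53 × 0.0176 / (0.0495 + 0.0176)
  = 0.07973 / 0.06710 = 1.19 nmol/s.

1.19 nmol/s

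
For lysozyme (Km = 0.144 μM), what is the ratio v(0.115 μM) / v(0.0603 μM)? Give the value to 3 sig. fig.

The fractional saturations are [S]/(Km+[S]) = 0.0603/0.2043 = 0.2952 and 0.115/0.2590 = 0.4440.
v₂/v₁ is just their ratio: 0.4440/0.2952 = 1.50.

1.50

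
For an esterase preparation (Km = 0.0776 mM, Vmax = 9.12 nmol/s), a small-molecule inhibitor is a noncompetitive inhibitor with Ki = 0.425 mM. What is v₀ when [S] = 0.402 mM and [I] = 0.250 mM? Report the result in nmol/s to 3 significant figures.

With α = 1 + [I]/Ki = 1 + 0.250/0.425 = 1.588, the noncompetitive rate law is v = (Vmax/α)·[S] / (Km + [S]).
v = (9.12/1.588)×0.402 / (0.0776 + 0.402) = 2.308/0.4796 = 4.81 nmol/s.

4.81 nmol/s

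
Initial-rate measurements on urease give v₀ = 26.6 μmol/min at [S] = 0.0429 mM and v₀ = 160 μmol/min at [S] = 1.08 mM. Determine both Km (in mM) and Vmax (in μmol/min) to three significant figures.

Km = 0.283 mM; Vmax = 202 μmol/min

In reciprocal form, 1/v = (Km/Vmax)·(1/[S]) + 1/Vmax. The two points give (1/[S], 1/v) = (23.31, 0.03759) and (0.9259, 0.006250).
Slope = (0.03759 − 0.006250)/(23.31 − 0.9259) = 0.001400; intercept = 0.03759 − 0.001400×23.31 = 0.004953.
Vmax = 1/intercept = 202 μmol/min; Km = slope × Vmax = 0.001400 × 202 = 0.283 mM.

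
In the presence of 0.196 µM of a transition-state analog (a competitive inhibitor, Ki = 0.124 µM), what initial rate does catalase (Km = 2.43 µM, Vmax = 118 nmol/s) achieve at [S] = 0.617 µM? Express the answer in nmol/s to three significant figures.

With α = 1 + [I]/Ki = 1 + 0.196/0.124 = 2.581, the competitive rate law is v = Vmax[S] / (αKm + [S]).
v = 118×0.617 / (2.581×2.43 + 0.617) = 72.81/6.888 = 10.6 nmol/s.

10.6 nmol/s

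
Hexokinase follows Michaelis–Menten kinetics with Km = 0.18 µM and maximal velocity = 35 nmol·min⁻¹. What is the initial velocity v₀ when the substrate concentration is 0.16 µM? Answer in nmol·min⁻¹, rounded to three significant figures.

16.5 nmol·min⁻¹

v = Vmax·[S]/(Km + [S]) = 35 × 0.16 / (0.18 + 0.16)
  = 5.600 / 0.3400 = 16.5 nmol·min⁻¹.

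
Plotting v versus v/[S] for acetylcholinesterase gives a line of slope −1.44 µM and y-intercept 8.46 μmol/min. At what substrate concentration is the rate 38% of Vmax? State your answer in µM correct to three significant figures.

The Eadie–Hofstee slope gives Km = 1.44 µM (slope = −Km).
v/Vmax = [S]/(Km+[S]) = 0.38 ⇒ [S] = Km·0.38/(1−0.38) = 1.44 × 0.6129 = 0.883 µM.

0.883 µM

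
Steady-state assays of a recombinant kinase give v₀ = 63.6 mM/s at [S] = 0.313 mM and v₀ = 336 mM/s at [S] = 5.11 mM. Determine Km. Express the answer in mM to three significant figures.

1.98 mM

In reciprocal form, 1/v = (Km/Vmax)·(1/[S]) + 1/Vmax. The two points give (1/[S], 1/v) = (3.195, 0.01572) and (0.1957, 0.002976).
Slope = (0.01572 − 0.002976)/(3.195 − 0.1957) = 0.004250; intercept = 0.01572 − 0.004250×3.195 = 0.002144.
Vmax = 1/intercept = 466 mM/s; Km = slope × Vmax = 0.004250 × 466 = 1.98 mM.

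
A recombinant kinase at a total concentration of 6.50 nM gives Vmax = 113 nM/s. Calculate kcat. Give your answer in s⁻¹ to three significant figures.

kcat = Vmax/[E]total = 113 nM/s / 6.50 nM = 17.4 s⁻¹.

17.4 s⁻¹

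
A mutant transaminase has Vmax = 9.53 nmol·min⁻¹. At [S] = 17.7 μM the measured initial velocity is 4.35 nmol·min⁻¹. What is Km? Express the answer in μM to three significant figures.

21.1 μM

v/Vmax = 4.35/9.53 = 0.4565 = [S]/(Km+[S]).
So Km + [S] = [S]/0.4565 = 38.78 μM, giving Km = 38.78 − 17.7 = 21.1 μM.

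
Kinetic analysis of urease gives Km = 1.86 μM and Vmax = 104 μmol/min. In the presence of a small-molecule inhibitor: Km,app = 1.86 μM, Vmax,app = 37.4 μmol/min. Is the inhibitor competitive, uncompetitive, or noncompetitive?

Vmax decreases (104 → 37.4 μmol/min) while Km is unchanged — pure noncompetitive inhibition.

noncompetitive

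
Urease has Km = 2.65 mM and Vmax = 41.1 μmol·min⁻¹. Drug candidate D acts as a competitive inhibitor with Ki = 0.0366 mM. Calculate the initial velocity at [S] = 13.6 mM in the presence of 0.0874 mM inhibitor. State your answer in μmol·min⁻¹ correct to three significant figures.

24.8 μmol·min⁻¹

With α = 1 + [I]/Ki = 1 + 0.0874/0.0366 = 3.388, the competitive rate law is v = Vmax[S] / (αKm + [S]).
v = 41.1×13.6 / (3.388×2.65 + 13.6) = 559.0/22.58 = 24.8 μmol·min⁻¹.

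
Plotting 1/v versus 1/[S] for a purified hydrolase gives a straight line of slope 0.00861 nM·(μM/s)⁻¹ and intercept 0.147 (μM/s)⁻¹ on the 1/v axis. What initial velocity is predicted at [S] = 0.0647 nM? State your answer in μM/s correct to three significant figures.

The y-intercept is 1/Vmax, so Vmax = 1/0.147 = 6.80 μM/s.
The slope is Km/Vmax, so Km = 0.00861 × 6.80 = 0.0586 nM.
Then v = 6.80 × 0.0647/(0.0586 + 0.0647) = 3.57 μM/s.

3.57 μM/s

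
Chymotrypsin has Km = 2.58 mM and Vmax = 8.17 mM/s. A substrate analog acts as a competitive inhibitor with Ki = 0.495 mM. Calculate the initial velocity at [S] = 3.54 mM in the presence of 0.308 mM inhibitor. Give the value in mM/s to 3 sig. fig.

With α = 1 + [I]/Ki = 1 + 0.308/0.495 = 1.622, the competitive rate law is v = Vmax[S] / (αKm + [S]).
v = 8.17×3.54 / (1.622×2.58 + 3.54) = 28.92/7.725 = 3.74 mM/s.

3.74 mM/s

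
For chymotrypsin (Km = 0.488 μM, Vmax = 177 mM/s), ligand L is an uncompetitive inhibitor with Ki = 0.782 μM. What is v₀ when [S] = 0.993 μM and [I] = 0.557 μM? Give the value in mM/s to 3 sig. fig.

α = 1 + [I]/Ki = 1 + 0.557/0.782 = 1.712.
For an uncompetitive inhibitor, both parameters are divided by α, giving Vmax/α and Km/α: Km,app = 0.285 μM, Vmax,app = 103 mM/s.
v = Vmax,app·[S]/(Km,app + [S]) = 103 × 0.993/(0.285 + 0.993) = 80.3 mM/s.

80.3 mM/s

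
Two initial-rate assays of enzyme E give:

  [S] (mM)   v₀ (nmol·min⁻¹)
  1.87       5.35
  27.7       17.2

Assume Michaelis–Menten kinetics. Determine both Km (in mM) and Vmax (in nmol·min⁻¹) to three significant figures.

Km = 5.29 mM; Vmax = 20.5 nmol·min⁻¹

In reciprocal form, 1/v = (Km/Vmax)·(1/[S]) + 1/Vmax. The two points give (1/[S], 1/v) = (0.5348, 0.1869) and (0.03610, 0.05814).
Slope = (0.1869 − 0.05814)/(0.5348 − 0.03610) = 0.2582; intercept = 0.1869 − 0.2582×0.5348 = 0.04882.
Vmax = 1/intercept = 20.5 nmol·min⁻¹; Km = slope × Vmax = 0.2582 × 20.5 = 5.29 mM.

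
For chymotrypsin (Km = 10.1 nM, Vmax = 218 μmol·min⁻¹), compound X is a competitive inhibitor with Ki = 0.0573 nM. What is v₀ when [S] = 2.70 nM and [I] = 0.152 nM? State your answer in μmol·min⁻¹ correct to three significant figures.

α = 1 + [I]/Ki = 1 + 0.152/0.0573 = 3.653.
For a competitive inhibitor, Vmax is unchanged and the apparent Km becomes α·Km: Km,app = 36.9 nM, Vmax,app = 218 μmol·min⁻¹.
v = Vmax,app·[S]/(Km,app + [S]) = 218 × 2.70/(36.9 + 2.70) = 14.9 μmol·min⁻¹.

14.9 μmol·min⁻¹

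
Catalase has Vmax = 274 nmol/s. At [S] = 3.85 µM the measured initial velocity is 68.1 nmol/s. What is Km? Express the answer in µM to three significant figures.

11.6 µM

From v = Vmax[S]/(Km+[S]), Km = [S](Vmax − v)/v.
Km = 3.85 × (274 − 68.1) / 68.1 = 792.7/68.1 = 11.6 µM.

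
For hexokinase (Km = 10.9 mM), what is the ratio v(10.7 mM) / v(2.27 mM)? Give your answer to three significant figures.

Since Vmax cancels, v₂/v₁ = [S]₂(Km+[S]₁) / [S]₁(Km+[S]₂).
= 10.7×(10.9+2.27) / (2.27×(10.9+10.7)) = 140.9/49.03 = 2.87.

2.87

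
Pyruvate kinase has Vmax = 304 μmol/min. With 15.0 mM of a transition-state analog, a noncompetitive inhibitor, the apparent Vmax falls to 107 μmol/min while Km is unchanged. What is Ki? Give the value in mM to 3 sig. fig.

8.15 mM

Noncompetitive: Vmax,app = Vmax/α with α = 1 + [I]/Ki.
α = Vmax/Vmax,app = 304/107 = 2.841.
Ki = [I]/(α − 1) = 15.0/1.841 = 8.15 mM.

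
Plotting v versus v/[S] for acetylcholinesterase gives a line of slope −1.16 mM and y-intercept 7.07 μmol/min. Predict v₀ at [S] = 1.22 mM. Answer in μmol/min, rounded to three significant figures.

3.62 μmol/min

In the Eadie–Hofstee form v = Vmax − Km·(v/[S]), the slope is −Km and the intercept is Vmax, so Km = 1.16 mM and Vmax = 7.07 μmol/min.
v = 7.07 × 1.22/(1.16 + 1.22) = 3.62 μmol/min.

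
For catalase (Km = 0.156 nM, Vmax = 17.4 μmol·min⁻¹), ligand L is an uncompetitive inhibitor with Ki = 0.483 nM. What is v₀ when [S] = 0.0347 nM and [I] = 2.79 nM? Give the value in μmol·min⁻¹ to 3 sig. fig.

1.54 μmol·min⁻¹

With α = 1 + [I]/Ki = 1 + 2.79/0.483 = 6.776, the uncompetitive rate law is v = (Vmax/α)·[S] / (Km/α + [S]).
v = (17.4/6.776)×0.0347 / (0.156/6.776 + 0.0347) = 0.08910/0.05772 = 1.54 μmol·min⁻¹.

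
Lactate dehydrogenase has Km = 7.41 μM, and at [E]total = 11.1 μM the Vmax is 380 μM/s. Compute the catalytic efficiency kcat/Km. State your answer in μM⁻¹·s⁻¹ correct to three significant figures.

kcat = Vmax/[E]total = 380/11.1 = 34.2 s⁻¹.
kcat/Km = 34.2/7.41 = 4.62 μM⁻¹·s⁻¹.

4.62 μM⁻¹·s⁻¹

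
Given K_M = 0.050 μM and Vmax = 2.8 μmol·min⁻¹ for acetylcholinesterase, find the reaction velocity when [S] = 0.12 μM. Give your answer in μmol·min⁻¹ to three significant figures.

[S]/(Km+[S]) = 0.12/0.1700 = 0.7059, the fractional saturation.
v = 0.7059 × Vmax = 0.7059 × 2.8 = 1.98 μmol·min⁻¹.

1.98 μmol·min⁻¹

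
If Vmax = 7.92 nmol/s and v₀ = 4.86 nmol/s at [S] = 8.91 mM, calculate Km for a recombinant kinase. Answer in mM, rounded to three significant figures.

v/Vmax = 4.86/7.92 = 0.6136 = [S]/(Km+[S]).
So Km + [S] = [S]/0.6136 = 14.52 mM, giving Km = 14.52 − 8.91 = 5.61 mM.

5.61 mM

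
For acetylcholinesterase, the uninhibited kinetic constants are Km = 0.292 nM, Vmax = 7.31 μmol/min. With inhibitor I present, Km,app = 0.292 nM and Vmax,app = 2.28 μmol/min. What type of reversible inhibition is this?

Vmax decreases (7.31 → 2.28 μmol/min) while Km is unchanged — pure noncompetitive inhibition.

noncompetitive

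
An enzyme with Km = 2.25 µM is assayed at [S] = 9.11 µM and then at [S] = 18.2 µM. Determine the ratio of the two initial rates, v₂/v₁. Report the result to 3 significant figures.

1.11

The fractional saturations are [S]/(Km+[S]) = 9.11/11.36 = 0.8019 and 18.2/20.45 = 0.8900.
v₂/v₁ is just their ratio: 0.8900/0.8019 = 1.11.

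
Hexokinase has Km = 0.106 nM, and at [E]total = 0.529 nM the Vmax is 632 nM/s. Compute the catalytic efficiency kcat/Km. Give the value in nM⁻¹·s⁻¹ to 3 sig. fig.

11300 nM⁻¹·s⁻¹

kcat = Vmax/[E]total = 632/0.529 = 1190 s⁻¹.
kcat/Km = 1190/0.106 = 11300 nM⁻¹·s⁻¹.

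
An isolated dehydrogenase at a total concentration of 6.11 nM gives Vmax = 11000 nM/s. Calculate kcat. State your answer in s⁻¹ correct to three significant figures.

1800 s⁻¹

kcat = Vmax/[E]total = 11000 nM/s / 6.11 nM = 1800 s⁻¹.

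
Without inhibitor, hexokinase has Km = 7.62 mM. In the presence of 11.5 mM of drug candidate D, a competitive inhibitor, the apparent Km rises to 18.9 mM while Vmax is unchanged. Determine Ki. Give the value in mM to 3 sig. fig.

7.77 mM

Competitive: Km,app = α·Km with α = 1 + [I]/Ki.
α = Km,app/Km = 18.9/7.62 = 2.480.
Since α = 1 + [I]/Ki, [I]/Ki = 2.480 − 1 = 1.480 and Ki = 11.5/1.480 = 7.77 mM.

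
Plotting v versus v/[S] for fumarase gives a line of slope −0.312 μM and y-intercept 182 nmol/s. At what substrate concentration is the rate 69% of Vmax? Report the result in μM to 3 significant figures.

0.694 μM

The Eadie–Hofstee slope gives Km = 0.312 μM (slope = −Km).
v/Vmax = [S]/(Km+[S]) = 0.69 ⇒ [S] = Km·0.69/(1−0.69) = 0.312 × 2.226 = 0.694 μM.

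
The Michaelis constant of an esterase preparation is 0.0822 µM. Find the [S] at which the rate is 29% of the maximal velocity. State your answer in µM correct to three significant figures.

0.0336 µM

v/Vmax = [S]/(Km+[S]) = 0.29, so [S] = Km·0.29/(1 − 0.29) = 0.0822 × 0.4085.
[S] = 0.0336 µM.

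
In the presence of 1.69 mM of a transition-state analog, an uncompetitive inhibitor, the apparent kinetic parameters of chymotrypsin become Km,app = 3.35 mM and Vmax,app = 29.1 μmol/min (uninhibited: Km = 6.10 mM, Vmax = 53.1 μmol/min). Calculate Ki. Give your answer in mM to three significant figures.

2.05 mM

Uncompetitive: Vmax,app = Vmax/α (and Km,app = Km/α) with α = 1 + [I]/Ki.
α = Vmax/Vmax,app = 53.1/29.1 = 1.825.
Since α = 1 + [I]/Ki, [I]/Ki = 1.825 − 1 = 0.8247 and Ki = 1.69/0.8247 = 2.05 mM.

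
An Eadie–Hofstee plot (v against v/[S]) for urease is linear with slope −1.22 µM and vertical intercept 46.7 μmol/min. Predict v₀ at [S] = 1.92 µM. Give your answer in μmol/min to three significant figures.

28.6 μmol/min

In the Eadie–Hofstee form v = Vmax − Km·(v/[S]), the slope is −Km and the intercept is Vmax, so Km = 1.22 µM and Vmax = 46.7 μmol/min.
v = 46.7 × 1.92/(1.22 + 1.92) = 28.6 μmol/min.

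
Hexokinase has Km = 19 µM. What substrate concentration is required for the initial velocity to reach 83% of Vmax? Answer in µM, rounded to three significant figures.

v/Vmax = [S]/(Km+[S]) = 0.83, so [S] = Km·0.83/(1 − 0.83) = 19 × 4.882.
[S] = 92.8 µM.

92.8 µM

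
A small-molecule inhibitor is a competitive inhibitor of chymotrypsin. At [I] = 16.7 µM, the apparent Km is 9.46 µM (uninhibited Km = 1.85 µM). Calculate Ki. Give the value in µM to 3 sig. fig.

Competitive: Km,app = α·Km with α = 1 + [I]/Ki.
α = Km,app/Km = 9.46/1.85 = 5.114.
Ki = [I]/(α − 1) = 16.7/4.114 = 4.06 µM.

4.06 µM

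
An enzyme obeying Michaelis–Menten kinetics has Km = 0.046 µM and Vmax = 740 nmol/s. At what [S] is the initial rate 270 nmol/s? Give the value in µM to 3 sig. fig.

Rearranging v = Vmax[S]/(Km+[S]) gives [S] = Km·v/(Vmax − v).
[S] = 0.046 × 270 / (740 − 270) = 12.42/470.0 = 0.0264 µM.

0.0264 µM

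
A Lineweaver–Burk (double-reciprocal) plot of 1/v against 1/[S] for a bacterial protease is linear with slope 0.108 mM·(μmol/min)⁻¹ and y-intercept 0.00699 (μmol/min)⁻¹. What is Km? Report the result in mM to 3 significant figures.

y-intercept = 1/Vmax ⇒ Vmax = 143 μmol/min; slope = Km/Vmax ⇒ Km = slope × Vmax.
Km = 0.108 × 143 = 15.5 mM.

15.5 mM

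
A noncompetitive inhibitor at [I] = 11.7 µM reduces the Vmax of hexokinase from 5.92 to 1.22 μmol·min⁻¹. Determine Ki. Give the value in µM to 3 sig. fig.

Noncompetitive: Vmax,app = Vmax/α with α = 1 + [I]/Ki.
α = Vmax/Vmax,app = 5.92/1.22 = 4.852.
Since α = 1 + [I]/Ki, [I]/Ki = 4.852 − 1 = 3.852 and Ki = 11.7/3.852 = 3.04 µM.

3.04 µM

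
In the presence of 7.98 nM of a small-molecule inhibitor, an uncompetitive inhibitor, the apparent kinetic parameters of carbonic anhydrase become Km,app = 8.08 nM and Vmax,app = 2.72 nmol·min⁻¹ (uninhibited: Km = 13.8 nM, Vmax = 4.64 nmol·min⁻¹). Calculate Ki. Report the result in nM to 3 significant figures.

11.3 nM

Uncompetitive: Vmax,app = Vmax/α (and Km,app = Km/α) with α = 1 + [I]/Ki.
α = Vmax/Vmax,app = 4.64/2.72 = 1.706.
Since α = 1 + [I]/Ki, [I]/Ki = 1.706 − 1 = 0.7059 and Ki = 7.98/0.7059 = 11.3 nM.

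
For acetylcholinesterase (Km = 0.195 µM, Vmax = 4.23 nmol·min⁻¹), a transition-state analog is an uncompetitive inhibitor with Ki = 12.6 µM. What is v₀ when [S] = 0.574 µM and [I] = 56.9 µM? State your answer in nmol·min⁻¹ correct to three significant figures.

With α = 1 + [I]/Ki = 1 + 56.9/12.6 = 5.516, the uncompetitive rate law is v = (Vmax/α)·[S] / (Km/α + [S]).
v = (4.23/5.516)×0.574 / (0.195/5.516 + 0.574) = 0.4402/0.6094 = 0.722 nmol·min⁻¹.

0.722 nmol·min⁻¹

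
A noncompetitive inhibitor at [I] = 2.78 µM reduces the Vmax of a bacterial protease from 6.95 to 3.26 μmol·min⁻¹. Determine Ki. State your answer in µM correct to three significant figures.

Noncompetitive: Vmax,app = Vmax/α with α = 1 + [I]/Ki.
α = Vmax/Vmax,app = 6.95/3.26 = 2.132.
Ki = [I]/(α − 1) = 2.78/1.132 = 2.46 µM.

2.46 µM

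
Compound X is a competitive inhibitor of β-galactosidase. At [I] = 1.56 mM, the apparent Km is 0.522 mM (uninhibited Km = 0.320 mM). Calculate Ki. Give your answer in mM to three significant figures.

Competitive: Km,app = α·Km with α = 1 + [I]/Ki.
α = Km,app/Km = 0.522/0.320 = 1.631.
Since α = 1 + [I]/Ki, [I]/Ki = 1.631 − 1 = 0.6313 and Ki = 1.56/0.6313 = 2.47 mM.

2.47 mM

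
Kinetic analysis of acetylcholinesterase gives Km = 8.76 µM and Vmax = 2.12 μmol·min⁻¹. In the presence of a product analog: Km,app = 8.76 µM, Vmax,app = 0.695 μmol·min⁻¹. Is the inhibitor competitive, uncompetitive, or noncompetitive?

Vmax decreases (2.12 → 0.695 μmol·min⁻¹) while Km is unchanged — pure noncompetitive inhibition.

noncompetitive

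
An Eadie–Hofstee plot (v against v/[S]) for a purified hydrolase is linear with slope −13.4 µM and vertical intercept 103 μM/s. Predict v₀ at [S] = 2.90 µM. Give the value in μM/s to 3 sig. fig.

In the Eadie–Hofstee form v = Vmax − Km·(v/[S]), the slope is −Km and the intercept is Vmax, so Km = 13.4 µM and Vmax = 103 μM/s.
v = 103 × 2.90/(13.4 + 2.90) = 18.3 μM/s.

18.3 μM/s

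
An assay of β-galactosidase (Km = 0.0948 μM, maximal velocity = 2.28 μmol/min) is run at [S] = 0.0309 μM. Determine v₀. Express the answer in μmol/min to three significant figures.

0.560 μmol/min

v = Vmax·[S]/(Km + [S]) = 2.28 × 0.0309 / (0.0948 + 0.0309)
  = 0.07045 / 0.1257 = 0.560 μmol/min.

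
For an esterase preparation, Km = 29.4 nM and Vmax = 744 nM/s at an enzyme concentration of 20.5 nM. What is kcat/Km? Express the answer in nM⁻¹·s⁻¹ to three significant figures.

kcat = Vmax/[E]total = 744/20.5 = 36.3 s⁻¹.
kcat/Km = 36.3/29.4 = 1.23 nM⁻¹·s⁻¹.

1.23 nM⁻¹·s⁻¹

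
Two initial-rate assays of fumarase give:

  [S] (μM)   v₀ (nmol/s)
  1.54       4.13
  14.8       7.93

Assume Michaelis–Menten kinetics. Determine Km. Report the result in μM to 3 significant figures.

1.77 μM

From v = Vmax[S]/(Km+[S]), each point gives Vmax = v(Km+[S])/[S].
Equating: 4.13(Km+1.54)/1.54 = 7.93(Km+14.8)/14.8.
2.682·Km + 4.13 = 0.5358·Km + 7.93, so (2.682 − 0.5358)·Km = 7.93 − 4.13.
Km = 3.800/2.146 = 1.77 μM; then Vmax = 4.13(1.77+1.54)/1.54 = 8.88 nmol/s.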